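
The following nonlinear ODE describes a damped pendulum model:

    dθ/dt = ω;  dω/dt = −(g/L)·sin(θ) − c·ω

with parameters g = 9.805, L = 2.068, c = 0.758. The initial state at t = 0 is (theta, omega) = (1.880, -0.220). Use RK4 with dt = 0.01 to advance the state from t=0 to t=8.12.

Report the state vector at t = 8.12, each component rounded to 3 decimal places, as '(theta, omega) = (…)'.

t=0.000: state=(1.880, -0.220)
step 1 (dt=0.01): k1=(-0.220, -4.350), k2=(-0.242, -4.335), k3=(-0.242, -4.335), k4=(-0.263, -4.320); state += dt/6·(k1+2k2+2k3+k4)
t=0.010: state=(1.878, -0.263)
t=0.020: state=(1.875, -0.306)
t=0.030: state=(1.871, -0.349)
continuing one RK4 step at a time; state shown every 50 steps (Δt=0.5):
t=0.500: state=(1.277, -2.087)
t=1.000: state=(0.025, -2.513)
t=1.500: state=(-0.847, -0.780)
t=2.000: state=(-0.763, 0.980)
t=2.500: state=(-0.083, 1.462)
t=3.000: state=(0.453, 0.534)
t=3.500: state=(0.428, -0.555)
t=4.000: state=(0.039, -0.831)
t=4.500: state=(-0.261, -0.286)
t=5.000: state=(-0.236, 0.338)
t=5.500: state=(-0.010, 0.468)
t=6.000: state=(0.154, 0.141)
t=6.500: state=(0.129, -0.208)
t=7.000: state=(-0.003, -0.262)
t=7.500: state=(-0.091, -0.065)
t=8.000: state=(-0.070, 0.128)
t=8.120: state=(-0.053, 0.150)

(theta, omega) = (-0.053, 0.150)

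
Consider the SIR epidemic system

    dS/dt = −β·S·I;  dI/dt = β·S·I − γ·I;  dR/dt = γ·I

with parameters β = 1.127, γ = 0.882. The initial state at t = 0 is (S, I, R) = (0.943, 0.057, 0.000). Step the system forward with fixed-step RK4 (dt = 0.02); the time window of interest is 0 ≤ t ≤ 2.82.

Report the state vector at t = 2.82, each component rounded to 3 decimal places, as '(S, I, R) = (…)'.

(S, I, R) = (0.762, 0.071, 0.167)

t=0.000: state=(0.943, 0.057, 0.000)
step 1 (dt=0.02): k1=(-0.061, 0.010, 0.050), k2=(-0.061, 0.010, 0.050), k3=(-0.061, 0.010, 0.050), k4=(-0.061, 0.010, 0.050); state += dt/6·(k1+2k2+2k3+k4)
t=0.020: state=(0.942, 0.057, 0.001)
t=0.040: state=(0.941, 0.057, 0.002)
t=0.060: state=(0.939, 0.058, 0.003)
continuing one RK4 step at a time; state shown every 5 steps (Δt=0.1):
t=0.100: state=(0.937, 0.058, 0.005)
t=0.200: state=(0.931, 0.059, 0.010)
t=0.300: state=(0.925, 0.060, 0.015)
t=0.400: state=(0.918, 0.061, 0.021)
t=0.500: state=(0.912, 0.062, 0.026)
t=0.600: state=(0.906, 0.063, 0.032)
t=0.700: state=(0.899, 0.064, 0.037)
t=0.800: state=(0.893, 0.064, 0.043)
t=0.900: state=(0.886, 0.065, 0.049)
t=1.000: state=(0.880, 0.066, 0.054)
t=1.100: state=(0.873, 0.067, 0.060)
t=1.200: state=(0.867, 0.067, 0.066)
t=1.300: state=(0.860, 0.068, 0.072)
t=1.400: state=(0.853, 0.068, 0.078)
t=1.500: state=(0.847, 0.069, 0.084)
t=1.600: state=(0.840, 0.069, 0.090)
t=1.700: state=(0.834, 0.070, 0.096)
t=1.800: state=(0.827, 0.070, 0.103)
t=1.900: state=(0.821, 0.071, 0.109)
t=2.000: state=(0.814, 0.071, 0.115)
t=2.100: state=(0.808, 0.071, 0.121)
t=2.200: state=(0.801, 0.071, 0.128)
t=2.300: state=(0.795, 0.071, 0.134)
t=2.400: state=(0.788, 0.071, 0.140)
t=2.500: state=(0.782, 0.071, 0.147)
t=2.600: state=(0.776, 0.071, 0.153)
t=2.700: state=(0.769, 0.071, 0.159)
t=2.800: state=(0.763, 0.071, 0.165)
t=2.820: state=(0.762, 0.071, 0.167)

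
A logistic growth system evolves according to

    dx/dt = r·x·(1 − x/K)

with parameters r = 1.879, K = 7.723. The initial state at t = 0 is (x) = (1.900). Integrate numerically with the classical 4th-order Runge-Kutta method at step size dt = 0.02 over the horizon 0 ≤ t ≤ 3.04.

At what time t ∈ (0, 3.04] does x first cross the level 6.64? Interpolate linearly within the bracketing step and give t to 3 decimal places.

t=0.000: state=(1.900)
step 1 (dt=0.02): k1=(2.692), k2=(2.717), k3=(2.718), k4=(2.743); state += dt/6·(k1+2k2+2k3+k4)
t=0.020: state=(1.954)
t=0.040: state=(2.010)
t=0.060: state=(2.066)
continuing one RK4 step at a time; state shown every 5 steps (Δt=0.1):
t=0.100: state=(2.182)
t=0.200: state=(2.488)
t=0.300: state=(2.814)
t=0.400: state=(3.158)
t=0.500: state=(3.514)
t=0.600: state=(3.876)
t=0.700: state=(4.237)
t=0.800: state=(4.593)
t=0.900: state=(4.935)
t=1.000: state=(5.260)
t=1.100: state=(5.564)
t=1.200: state=(5.844)
t=1.300: state=(6.098)
t=1.400: state=(6.326)
t=1.500: state=(6.529)
t=1.560: state=(6.638)
next step: t=1.580: state=(6.673) — x has crossed 6.64
linear interpolation between t=1.560 (6.63804) and t=1.580 (6.67262) → t≈1.561

t = 1.561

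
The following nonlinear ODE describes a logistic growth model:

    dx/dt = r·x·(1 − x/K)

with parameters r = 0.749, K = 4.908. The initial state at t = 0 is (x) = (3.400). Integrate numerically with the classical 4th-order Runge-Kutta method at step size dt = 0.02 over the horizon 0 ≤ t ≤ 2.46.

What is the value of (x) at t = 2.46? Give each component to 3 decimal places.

(x) = (4.586)

t=0.000: state=(3.400)
step 1 (dt=0.02): k1=(0.782), k2=(0.780), k3=(0.780), k4=(0.778); state += dt/6·(k1+2k2+2k3+k4)
t=0.020: state=(3.416)
t=0.040: state=(3.431)
t=0.060: state=(3.447)
continuing one RK4 step at a time; state shown every 5 steps (Δt=0.1):
t=0.100: state=(3.477)
t=0.200: state=(3.552)
t=0.300: state=(3.624)
t=0.400: state=(3.694)
t=0.500: state=(3.761)
t=0.600: state=(3.825)
t=0.700: state=(3.887)
t=0.800: state=(3.947)
t=0.900: state=(4.003)
t=1.000: state=(4.057)
t=1.100: state=(4.109)
t=1.200: state=(4.157)
t=1.300: state=(4.204)
t=1.400: state=(4.248)
t=1.500: state=(4.289)
t=1.600: state=(4.329)
t=1.700: state=(4.366)
t=1.800: state=(4.401)
t=1.900: state=(4.434)
t=2.000: state=(4.465)
t=2.100: state=(4.494)
t=2.200: state=(4.522)
t=2.300: state=(4.548)
t=2.400: state=(4.572)
t=2.460: state=(4.586)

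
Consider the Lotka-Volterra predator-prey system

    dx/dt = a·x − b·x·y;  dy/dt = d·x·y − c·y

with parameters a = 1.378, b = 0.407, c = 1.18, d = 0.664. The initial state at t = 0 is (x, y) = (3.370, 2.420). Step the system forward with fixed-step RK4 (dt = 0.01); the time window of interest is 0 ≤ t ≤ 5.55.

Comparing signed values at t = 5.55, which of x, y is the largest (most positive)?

t=0.000: state=(3.370, 2.420)
step 1 (dt=0.01): k1=(1.325, 2.560), k2=(1.310, 2.584), k3=(1.309, 2.584), k4=(1.294, 2.608); state += dt/6·(k1+2k2+2k3+k4)
t=0.010: state=(3.383, 2.446)
t=0.020: state=(3.396, 2.472)
t=0.030: state=(3.408, 2.499)
continuing one RK4 step at a time; state shown every 20 steps (Δt=0.2):
t=0.200: state=(3.561, 3.034)
t=0.400: state=(3.549, 3.852)
t=0.600: state=(3.288, 4.803)
t=0.800: state=(2.822, 5.701)
t=1.000: state=(2.273, 6.316)
t=1.200: state=(1.771, 6.518)
t=1.400: state=(1.380, 6.337)
t=1.600: state=(1.103, 5.895)
t=1.800: state=(0.920, 5.321)
t=2.000: state=(0.806, 4.710)
t=2.200: state=(0.741, 4.120)
t=2.400: state=(0.714, 3.583)
t=2.600: state=(0.717, 3.111)
t=2.800: state=(0.745, 2.706)
t=3.000: state=(0.799, 2.368)
t=3.200: state=(0.878, 2.090)
t=3.400: state=(0.985, 1.867)
t=3.600: state=(1.123, 1.696)
t=3.800: state=(1.296, 1.572)
t=4.000: state=(1.507, 1.495)
t=4.200: state=(1.761, 1.466)
t=4.400: state=(2.057, 1.491)
t=4.600: state=(2.392, 1.582)
t=4.800: state=(2.753, 1.758)
t=5.000: state=(3.109, 2.049)
t=5.200: state=(3.408, 2.497)
t=5.400: state=(3.573, 3.141)
t=5.550: state=(3.561, 3.759)
compare at T: x=3.561, y=3.759

largest component: y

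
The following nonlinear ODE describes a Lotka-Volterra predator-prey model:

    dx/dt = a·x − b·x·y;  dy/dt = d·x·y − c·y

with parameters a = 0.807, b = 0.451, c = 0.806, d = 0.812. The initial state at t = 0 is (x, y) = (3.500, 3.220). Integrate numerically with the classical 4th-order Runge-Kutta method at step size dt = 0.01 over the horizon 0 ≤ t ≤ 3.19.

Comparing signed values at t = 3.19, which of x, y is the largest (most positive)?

t=0.000: state=(3.500, 3.220)
step 1 (dt=0.01): k1=(-2.258, 6.556), k2=(-2.303, 6.593), k3=(-2.303, 6.593), k4=(-2.347, 6.629); state += dt/6·(k1+2k2+2k3+k4)
t=0.010: state=(3.477, 3.286)
t=0.020: state=(3.453, 3.353)
t=0.030: state=(3.428, 3.420)
continuing one RK4 step at a time; state shown every 20 steps (Δt=0.2):
t=0.200: state=(2.890, 4.623)
t=0.400: state=(2.107, 5.907)
t=0.600: state=(1.397, 6.667)
t=0.800: state=(0.890, 6.813)
t=1.000: state=(0.572, 6.516)
t=1.200: state=(0.382, 5.985)
t=1.400: state=(0.269, 5.366)
t=1.600: state=(0.200, 4.743)
t=1.800: state=(0.158, 4.155)
t=2.000: state=(0.131, 3.619)
t=2.200: state=(0.113, 3.142)
t=2.400: state=(0.102, 2.721)
t=2.600: state=(0.096, 2.353)
t=2.800: state=(0.092, 2.034)
t=3.000: state=(0.091, 1.757)
t=3.190: state=(0.092, 1.529)
compare at T: x=0.092, y=1.529

largest component: y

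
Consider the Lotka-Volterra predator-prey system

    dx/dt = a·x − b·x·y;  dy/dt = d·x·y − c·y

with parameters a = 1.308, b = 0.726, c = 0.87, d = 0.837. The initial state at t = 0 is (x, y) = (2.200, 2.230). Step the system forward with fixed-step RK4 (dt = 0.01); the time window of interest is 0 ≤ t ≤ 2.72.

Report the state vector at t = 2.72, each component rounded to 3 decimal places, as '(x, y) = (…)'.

t=0.000: state=(2.200, 2.230)
step 1 (dt=0.01): k1=(-0.684, 2.166), k2=(-0.700, 2.170), k3=(-0.700, 2.170), k4=(-0.717, 2.174); state += dt/6·(k1+2k2+2k3+k4)
t=0.010: state=(2.193, 2.252)
t=0.020: state=(2.186, 2.273)
t=0.030: state=(2.178, 2.295)
continuing one RK4 step at a time; state shown every 10 steps (Δt=0.1):
t=0.100: state=(2.116, 2.449)
t=0.200: state=(2.003, 2.668)
t=0.300: state=(1.866, 2.876)
t=0.400: state=(1.714, 3.063)
t=0.500: state=(1.555, 3.219)
t=0.600: state=(1.397, 3.339)
t=0.700: state=(1.245, 3.418)
t=0.800: state=(1.105, 3.457)
t=0.900: state=(0.980, 3.458)
t=1.000: state=(0.870, 3.424)
t=1.100: state=(0.775, 3.362)
t=1.200: state=(0.694, 3.277)
t=1.300: state=(0.626, 3.174)
t=1.400: state=(0.569, 3.059)
t=1.500: state=(0.521, 2.935)
t=1.600: state=(0.482, 2.805)
t=1.700: state=(0.451, 2.674)
t=1.800: state=(0.425, 2.543)
t=1.900: state=(0.405, 2.413)
t=2.000: state=(0.389, 2.287)
t=2.100: state=(0.377, 2.164)
t=2.200: state=(0.369, 2.047)
t=2.300: state=(0.364, 1.935)
t=2.400: state=(0.362, 1.828)
t=2.500: state=(0.362, 1.727)
t=2.600: state=(0.366, 1.632)
t=2.700: state=(0.371, 1.543)
t=2.720: state=(0.373, 1.526)

(x, y) = (0.373, 1.526)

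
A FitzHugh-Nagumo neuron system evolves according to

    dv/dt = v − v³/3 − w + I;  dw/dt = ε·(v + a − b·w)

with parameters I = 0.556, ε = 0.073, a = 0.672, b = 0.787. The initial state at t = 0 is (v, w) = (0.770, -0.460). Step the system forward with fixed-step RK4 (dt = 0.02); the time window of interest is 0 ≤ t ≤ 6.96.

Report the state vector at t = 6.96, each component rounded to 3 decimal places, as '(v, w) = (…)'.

(v, w) = (1.676, 0.733)

t=0.000: state=(0.770, -0.460)
step 1 (dt=0.02): k1=(1.634, 0.132), k2=(1.639, 0.133), k3=(1.639, 0.133), k4=(1.644, 0.134); state += dt/6·(k1+2k2+2k3+k4)
t=0.020: state=(0.803, -0.457)
t=0.040: state=(0.836, -0.455)
t=0.060: state=(0.869, -0.452)
continuing one RK4 step at a time; state shown every 25 steps (Δt=0.5):
t=0.500: state=(1.546, -0.380)
t=1.000: state=(1.932, -0.282)
t=1.500: state=(2.012, -0.178)
t=2.000: state=(2.004, -0.076)
t=2.500: state=(1.976, 0.022)
t=3.000: state=(1.944, 0.116)
t=3.500: state=(1.911, 0.206)
t=4.000: state=(1.878, 0.292)
t=4.500: state=(1.845, 0.375)
t=5.000: state=(1.811, 0.455)
t=5.500: state=(1.777, 0.531)
t=6.000: state=(1.743, 0.603)
t=6.500: state=(1.708, 0.672)
t=6.960: state=(1.676, 0.733)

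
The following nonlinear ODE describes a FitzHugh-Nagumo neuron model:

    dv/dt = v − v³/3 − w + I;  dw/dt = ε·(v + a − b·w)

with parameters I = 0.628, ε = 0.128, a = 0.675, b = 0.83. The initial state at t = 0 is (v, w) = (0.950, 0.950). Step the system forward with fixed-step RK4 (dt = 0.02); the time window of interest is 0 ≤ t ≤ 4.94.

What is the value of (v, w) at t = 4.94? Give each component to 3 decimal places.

t=0.000: state=(0.950, 0.950)
step 1 (dt=0.02): k1=(0.342, 0.107), k2=(0.341, 0.107), k3=(0.341, 0.107), k4=(0.341, 0.108); state += dt/6·(k1+2k2+2k3+k4)
t=0.020: state=(0.957, 0.952)
t=0.040: state=(0.964, 0.954)
t=0.060: state=(0.970, 0.956)
continuing one RK4 step at a time; state shown every 10 steps (Δt=0.2):
t=0.200: state=(1.017, 0.972)
t=0.400: state=(1.078, 0.995)
t=0.600: state=(1.133, 1.019)
t=0.800: state=(1.181, 1.044)
t=1.000: state=(1.220, 1.070)
t=1.200: state=(1.250, 1.096)
t=1.400: state=(1.272, 1.122)
t=1.600: state=(1.287, 1.148)
t=1.800: state=(1.295, 1.174)
t=2.000: state=(1.297, 1.199)
t=2.200: state=(1.295, 1.224)
t=2.400: state=(1.288, 1.248)
t=2.600: state=(1.277, 1.271)
t=2.800: state=(1.264, 1.294)
t=3.000: state=(1.248, 1.315)
t=3.200: state=(1.229, 1.336)
t=3.400: state=(1.209, 1.356)
t=3.600: state=(1.186, 1.375)
t=3.800: state=(1.162, 1.393)
t=4.000: state=(1.136, 1.410)
t=4.200: state=(1.108, 1.426)
t=4.400: state=(1.079, 1.440)
t=4.600: state=(1.047, 1.454)
t=4.800: state=(1.014, 1.467)
t=4.940: state=(0.989, 1.475)

(v, w) = (0.989, 1.475)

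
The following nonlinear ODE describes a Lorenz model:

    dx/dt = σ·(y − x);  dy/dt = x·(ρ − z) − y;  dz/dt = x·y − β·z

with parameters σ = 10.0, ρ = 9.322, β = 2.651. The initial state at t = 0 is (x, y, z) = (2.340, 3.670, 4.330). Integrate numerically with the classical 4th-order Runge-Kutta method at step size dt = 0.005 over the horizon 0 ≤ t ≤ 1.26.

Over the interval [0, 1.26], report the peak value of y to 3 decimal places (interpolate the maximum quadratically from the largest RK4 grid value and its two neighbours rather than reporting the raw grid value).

max y = 7.111

t=0.000: state=(2.340, 3.670, 4.330)
step 1 (dt=0.005): k1=(13.300, 8.011, -2.891), k2=(13.168, 8.174, -2.702), k3=(13.175, 8.171, -2.704), k4=(13.050, 8.332, -2.515); state += dt/6·(k1+2k2+2k3+k4)
t=0.005: state=(2.406, 3.711, 4.316)
t=0.010: state=(2.471, 3.753, 4.305)
t=0.015: state=(2.534, 3.797, 4.295)
continuing one RK4 step at a time; state shown every 10 steps (Δt=0.05):
t=0.050: state=(2.960, 4.144, 4.280)
t=0.100: state=(3.548, 4.733, 4.427)
t=0.150: state=(4.153, 5.389, 4.794)
t=0.200: state=(4.781, 6.050, 5.400)
t=0.250: state=(5.408, 6.626, 6.250)
t=0.300: state=(5.977, 7.011, 7.304)
t=0.350: state=(6.414, 7.103, 8.459)
t=0.400: state=(6.642, 6.850, 9.557)
t=0.450: state=(6.613, 6.290, 10.421)
t=0.500: state=(6.331, 5.545, 10.926)
t=0.550: state=(5.855, 4.771, 11.041)
t=0.600: state=(5.280, 4.094, 10.822)
t=0.650: state=(4.698, 3.580, 10.370)
t=0.700: state=(4.180, 3.240, 9.786)
t=0.750: state=(3.766, 3.053, 9.153)
t=0.800: state=(3.468, 2.989, 8.525)
t=0.850: state=(3.284, 3.023, 7.939)
t=0.900: state=(3.203, 3.136, 7.419)
t=0.950: state=(3.213, 3.316, 6.981)
t=1.000: state=(3.302, 3.554, 6.637)
t=1.050: state=(3.462, 3.844, 6.399)
t=1.100: state=(3.682, 4.178, 6.275)
t=1.150: state=(3.954, 4.543, 6.277)
t=1.200: state=(4.267, 4.921, 6.410)
t=1.250: state=(4.602, 5.284, 6.676)
t=1.260: state=(4.670, 5.352, 6.745)
largest grid value and its neighbours: y(0.335)=7.11028, y(0.340)=7.11118, y(0.345)=7.10860
parabola through these three points peaks at t≈0.339 with y≈7.11128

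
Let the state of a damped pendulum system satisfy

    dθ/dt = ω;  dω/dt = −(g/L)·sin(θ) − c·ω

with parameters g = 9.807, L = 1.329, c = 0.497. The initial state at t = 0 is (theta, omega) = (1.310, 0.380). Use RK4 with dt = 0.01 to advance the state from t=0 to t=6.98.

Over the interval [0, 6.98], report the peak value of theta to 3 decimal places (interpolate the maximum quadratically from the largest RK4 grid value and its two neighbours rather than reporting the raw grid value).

max theta = 1.320

t=0.000: state=(1.310, 0.380)
step 1 (dt=0.01): k1=(0.380, -7.319), k2=(0.343, -7.304), k3=(0.343, -7.304), k4=(0.307, -7.289); state += dt/6·(k1+2k2+2k3+k4)
t=0.010: state=(1.313, 0.307)
t=0.020: state=(1.316, 0.234)
t=0.030: state=(1.318, 0.162)
continuing one RK4 step at a time; state shown every 25 steps (Δt=0.25):
t=0.250: state=(1.186, -1.326)
t=0.500: state=(0.684, -2.573)
t=0.750: state=(-0.017, -2.826)
t=1.000: state=(-0.629, -1.912)
t=1.250: state=(-0.926, -0.435)
t=1.500: state=(-0.851, 0.993)
t=1.750: state=(-0.468, 1.956)
t=2.000: state=(0.055, 2.074)
t=2.250: state=(0.495, 1.330)
t=2.500: state=(0.686, 0.173)
t=2.750: state=(0.588, -0.909)
t=3.000: state=(0.270, -1.537)
t=3.250: state=(-0.122, -1.475)
t=3.500: state=(-0.417, -0.815)
t=3.750: state=(-0.509, 0.086)
t=4.000: state=(-0.386, 0.849)
t=4.250: state=(-0.120, 1.190)
t=4.500: state=(0.164, 1.001)
t=4.750: state=(0.347, 0.422)
t=5.000: state=(0.367, -0.257)
t=5.250: state=(0.234, -0.755)
t=5.500: state=(0.020, -0.888)
t=5.750: state=(-0.177, -0.636)
t=6.000: state=(-0.278, -0.151)
t=6.250: state=(-0.252, 0.338)
t=6.500: state=(-0.126, 0.632)
t=6.750: state=(0.039, 0.631)
t=6.980: state=(0.160, 0.395)
largest grid value and its neighbours: theta(0.040)=1.31938, theta(0.050)=1.31992, theta(0.060)=1.31974
parabola through these three points peaks at t≈0.053 with theta≈1.31994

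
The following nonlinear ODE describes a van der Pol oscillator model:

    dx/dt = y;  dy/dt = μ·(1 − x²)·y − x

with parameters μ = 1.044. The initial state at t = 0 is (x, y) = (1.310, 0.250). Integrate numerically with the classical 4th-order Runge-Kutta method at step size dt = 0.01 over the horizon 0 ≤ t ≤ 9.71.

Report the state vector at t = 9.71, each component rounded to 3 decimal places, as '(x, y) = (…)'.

(x, y) = (-1.973, 0.309)

t=0.000: state=(1.310, 0.250)
step 1 (dt=0.01): k1=(0.250, -1.497), k2=(0.243, -1.493), k3=(0.243, -1.493), k4=(0.235, -1.490); state += dt/6·(k1+2k2+2k3+k4)
t=0.010: state=(1.312, 0.235)
t=0.020: state=(1.315, 0.220)
t=0.030: state=(1.317, 0.205)
continuing one RK4 step at a time; state shown every 50 steps (Δt=0.5):
t=0.500: state=(1.268, -0.378)
t=1.000: state=(0.957, -0.865)
t=1.500: state=(0.372, -1.534)
t=2.000: state=(-0.632, -2.432)
t=2.500: state=(-1.695, -1.330)
t=3.000: state=(-1.924, 0.152)
t=3.500: state=(-1.722, 0.581)
t=4.000: state=(-1.368, 0.842)
t=4.500: state=(-0.853, 1.269)
t=5.000: state=(-0.019, 2.160)
t=5.500: state=(1.254, 2.504)
t=6.000: state=(1.979, 0.396)
t=6.500: state=(1.921, -0.426)
t=7.000: state=(1.639, -0.681)
t=7.500: state=(1.236, -0.951)
t=8.000: state=(0.644, -1.486)
t=8.500: state=(-0.340, -2.505)
t=9.000: state=(-1.601, -1.910)
t=9.500: state=(-2.009, 0.002)
t=9.710: state=(-1.973, 0.309)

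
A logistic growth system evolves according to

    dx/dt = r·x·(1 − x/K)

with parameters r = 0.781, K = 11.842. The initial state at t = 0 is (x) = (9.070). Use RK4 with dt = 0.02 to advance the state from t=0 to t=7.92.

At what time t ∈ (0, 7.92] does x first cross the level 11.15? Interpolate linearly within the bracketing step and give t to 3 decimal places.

t = 2.041

t=0.000: state=(9.070)
step 1 (dt=0.02): k1=(1.658), k2=(1.651), k3=(1.651), k4=(1.644); state += dt/6·(k1+2k2+2k3+k4)
t=0.020: state=(9.103)
t=0.040: state=(9.136)
t=0.060: state=(9.168)
continuing one RK4 step at a time; state shown every 25 steps (Δt=0.5):
t=0.500: state=(9.813)
t=1.000: state=(10.388)
t=1.500: state=(10.817)
t=2.000: state=(11.129)
t=2.040: state=(11.149)
next step: t=2.060: state=(11.159) — x has crossed 11.15
linear interpolation between t=2.040 (11.14937) and t=2.060 (11.15949) → t≈2.041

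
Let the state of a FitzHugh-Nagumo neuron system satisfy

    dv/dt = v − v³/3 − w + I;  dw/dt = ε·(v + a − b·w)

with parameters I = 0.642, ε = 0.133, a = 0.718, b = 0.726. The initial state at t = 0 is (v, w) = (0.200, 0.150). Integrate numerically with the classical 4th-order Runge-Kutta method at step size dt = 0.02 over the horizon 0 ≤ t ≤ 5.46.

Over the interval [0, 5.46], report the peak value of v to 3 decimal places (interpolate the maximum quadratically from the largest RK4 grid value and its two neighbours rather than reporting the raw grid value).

max v = 1.720

t=0.000: state=(0.200, 0.150)
step 1 (dt=0.02): k1=(0.689, 0.108), k2=(0.695, 0.108), k3=(0.695, 0.108), k4=(0.700, 0.109); state += dt/6·(k1+2k2+2k3+k4)
t=0.020: state=(0.214, 0.152)
t=0.040: state=(0.228, 0.154)
t=0.060: state=(0.242, 0.157)
continuing one RK4 step at a time; state shown every 10 steps (Δt=0.2):
t=0.200: state=(0.349, 0.173)
t=0.400: state=(0.521, 0.200)
t=0.600: state=(0.714, 0.232)
t=0.800: state=(0.919, 0.268)
t=1.000: state=(1.122, 0.308)
t=1.200: state=(1.307, 0.353)
t=1.400: state=(1.459, 0.402)
t=1.600: state=(1.572, 0.453)
t=1.800: state=(1.647, 0.506)
t=2.000: state=(1.692, 0.559)
t=2.200: state=(1.714, 0.612)
t=2.400: state=(1.720, 0.665)
t=2.600: state=(1.716, 0.716)
t=2.800: state=(1.704, 0.767)
t=3.000: state=(1.688, 0.816)
t=3.200: state=(1.669, 0.863)
t=3.400: state=(1.648, 0.909)
t=3.600: state=(1.625, 0.954)
t=3.800: state=(1.601, 0.997)
t=4.000: state=(1.576, 1.039)
t=4.200: state=(1.551, 1.079)
t=4.400: state=(1.525, 1.118)
t=4.600: state=(1.498, 1.155)
t=4.800: state=(1.470, 1.191)
t=5.000: state=(1.442, 1.226)
t=5.200: state=(1.414, 1.259)
t=5.400: state=(1.384, 1.290)
t=5.460: state=(1.376, 1.300)
largest grid value and its neighbours: v(2.380)=1.72000, v(2.400)=1.72007, v(2.420)=1.72003
parabola through these three points peaks at t≈2.403 with v≈1.72007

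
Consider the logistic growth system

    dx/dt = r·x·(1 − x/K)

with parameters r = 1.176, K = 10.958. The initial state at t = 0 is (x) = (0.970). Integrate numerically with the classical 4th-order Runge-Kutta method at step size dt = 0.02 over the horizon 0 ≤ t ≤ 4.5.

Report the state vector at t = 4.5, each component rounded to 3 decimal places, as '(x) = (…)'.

(x) = (10.418)

t=0.000: state=(0.970)
step 1 (dt=0.02): k1=(1.040), k2=(1.050), k3=(1.050), k4=(1.060); state += dt/6·(k1+2k2+2k3+k4)
t=0.020: state=(0.991)
t=0.040: state=(1.012)
t=0.060: state=(1.034)
continuing one RK4 step at a time; state shown every 10 steps (Δt=0.2):
t=0.200: state=(1.199)
t=0.400: state=(1.474)
t=0.600: state=(1.801)
t=0.800: state=(2.183)
t=1.000: state=(2.624)
t=1.200: state=(3.121)
t=1.400: state=(3.671)
t=1.600: state=(4.266)
t=1.800: state=(4.892)
t=2.000: state=(5.534)
t=2.200: state=(6.175)
t=2.400: state=(6.797)
t=2.600: state=(7.384)
t=2.800: state=(7.926)
t=3.000: state=(8.414)
t=3.200: state=(8.844)
t=3.400: state=(9.217)
t=3.600: state=(9.534)
t=3.800: state=(9.801)
t=4.000: state=(10.023)
t=4.200: state=(10.206)
t=4.400: state=(10.355)
t=4.500: state=(10.418)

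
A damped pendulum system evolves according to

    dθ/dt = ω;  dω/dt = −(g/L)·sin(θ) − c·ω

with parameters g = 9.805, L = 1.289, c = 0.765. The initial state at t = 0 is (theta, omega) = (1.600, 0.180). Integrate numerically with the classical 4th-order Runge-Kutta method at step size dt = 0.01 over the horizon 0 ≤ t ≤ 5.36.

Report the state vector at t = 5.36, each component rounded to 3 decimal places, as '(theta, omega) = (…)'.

t=0.000: state=(1.600, 0.180)
step 1 (dt=0.01): k1=(0.180, -7.741), k2=(0.141, -7.711), k3=(0.141, -7.711), k4=(0.103, -7.682); state += dt/6·(k1+2k2+2k3+k4)
t=0.010: state=(1.601, 0.103)
t=0.020: state=(1.602, 0.026)
t=0.030: state=(1.602, -0.050)
continuing one RK4 step at a time; state shown every 20 steps (Δt=0.2):
t=0.200: state=(1.489, -1.255)
t=0.400: state=(1.114, -2.434)
t=0.600: state=(0.547, -3.121)
t=0.800: state=(-0.078, -2.987)
t=1.000: state=(-0.594, -2.074)
t=1.200: state=(-0.884, -0.807)
t=1.400: state=(-0.919, 0.432)
t=1.600: state=(-0.728, 1.418)
t=1.800: state=(-0.382, 1.962)
t=2.000: state=(0.017, 1.929)
t=2.200: state=(0.355, 1.377)
t=2.400: state=(0.550, 0.545)
t=2.600: state=(0.572, -0.300)
t=2.800: state=(0.443, -0.954)
t=3.000: state=(0.213, -1.275)
t=3.200: state=(-0.041, -1.209)
t=3.400: state=(-0.249, -0.821)
t=3.600: state=(-0.359, -0.269)
t=3.800: state=(-0.357, 0.275)
t=4.000: state=(-0.259, 0.670)
t=4.200: state=(-0.104, 0.831)
t=4.400: state=(0.057, 0.741)
t=4.600: state=(0.179, 0.461)
t=4.800: state=(0.236, 0.096)
t=5.000: state=(0.220, -0.243)
t=5.200: state=(0.146, -0.469)
t=5.360: state=(0.064, -0.535)

(theta, omega) = (0.064, -0.535)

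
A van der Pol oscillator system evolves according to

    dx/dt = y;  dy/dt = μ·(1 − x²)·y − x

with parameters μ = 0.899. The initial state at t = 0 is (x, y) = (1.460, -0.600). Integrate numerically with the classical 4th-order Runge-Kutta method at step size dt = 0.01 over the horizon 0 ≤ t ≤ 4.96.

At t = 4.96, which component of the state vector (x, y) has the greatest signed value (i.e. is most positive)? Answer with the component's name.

t=0.000: state=(1.460, -0.600)
step 1 (dt=0.01): k1=(-0.600, -0.850), k2=(-0.604, -0.847), k3=(-0.604, -0.847), k4=(-0.608, -0.845); state += dt/6·(k1+2k2+2k3+k4)
t=0.010: state=(1.454, -0.608)
t=0.020: state=(1.448, -0.617)
t=0.030: state=(1.442, -0.625)
continuing one RK4 step at a time; state shown every 20 steps (Δt=0.2):
t=0.200: state=(1.323, -0.764)
t=0.400: state=(1.154, -0.930)
t=0.600: state=(0.950, -1.121)
t=0.800: state=(0.703, -1.356)
t=1.000: state=(0.403, -1.653)
t=1.200: state=(0.038, -2.007)
t=1.400: state=(-0.399, -2.346)
t=1.600: state=(-0.886, -2.466)
t=1.800: state=(-1.354, -2.126)
t=2.000: state=(-1.709, -1.384)
t=2.200: state=(-1.907, -0.617)
t=2.400: state=(-1.971, -0.068)
t=2.600: state=(-1.948, 0.267)
t=2.800: state=(-1.873, 0.470)
t=3.000: state=(-1.764, 0.609)
t=3.200: state=(-1.631, 0.723)
t=3.400: state=(-1.475, 0.836)
t=3.600: state=(-1.295, 0.965)
t=3.800: state=(-1.087, 1.124)
t=4.000: state=(-0.842, 1.332)
t=4.200: state=(-0.550, 1.606)
t=4.400: state=(-0.195, 1.953)
t=4.600: state=(0.234, 2.330)
t=4.800: state=(0.728, 2.567)
t=4.960: state=(1.135, 2.461)
compare at T: x=1.135, y=2.461

largest component: y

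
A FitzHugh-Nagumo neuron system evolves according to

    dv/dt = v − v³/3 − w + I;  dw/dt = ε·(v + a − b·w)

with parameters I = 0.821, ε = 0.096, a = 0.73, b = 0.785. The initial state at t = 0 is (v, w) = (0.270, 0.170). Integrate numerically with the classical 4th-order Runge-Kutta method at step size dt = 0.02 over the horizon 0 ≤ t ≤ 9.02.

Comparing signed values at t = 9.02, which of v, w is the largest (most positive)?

t=0.000: state=(0.270, 0.170)
step 1 (dt=0.02): k1=(0.914, 0.083), k2=(0.922, 0.084), k3=(0.922, 0.084), k4=(0.930, 0.085); state += dt/6·(k1+2k2+2k3+k4)
t=0.020: state=(0.288, 0.172)
t=0.040: state=(0.307, 0.173)
t=0.060: state=(0.326, 0.175)
continuing one RK4 step at a time; state shown every 25 steps (Δt=0.5):
t=0.500: state=(0.817, 0.223)
t=1.000: state=(1.406, 0.302)
t=1.500: state=(1.748, 0.401)
t=2.000: state=(1.847, 0.506)
t=2.500: state=(1.847, 0.609)
t=3.000: state=(1.818, 0.707)
t=3.500: state=(1.780, 0.800)
t=4.000: state=(1.740, 0.888)
t=4.500: state=(1.698, 0.970)
t=5.000: state=(1.656, 1.048)
t=5.500: state=(1.613, 1.120)
t=6.000: state=(1.570, 1.188)
t=6.500: state=(1.526, 1.252)
t=7.000: state=(1.481, 1.311)
t=7.500: state=(1.435, 1.365)
t=8.000: state=(1.387, 1.416)
t=8.500: state=(1.338, 1.462)
t=9.000: state=(1.286, 1.504)
t=9.020: state=(1.284, 1.505)
compare at T: v=1.284, w=1.505

largest component: w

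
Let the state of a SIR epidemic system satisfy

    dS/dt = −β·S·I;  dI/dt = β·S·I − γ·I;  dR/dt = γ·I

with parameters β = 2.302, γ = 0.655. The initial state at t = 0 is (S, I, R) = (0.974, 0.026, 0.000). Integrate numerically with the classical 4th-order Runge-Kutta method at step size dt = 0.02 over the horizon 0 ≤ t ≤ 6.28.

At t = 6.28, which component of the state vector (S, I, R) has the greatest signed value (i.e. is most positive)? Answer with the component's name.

t=0.000: state=(0.974, 0.026, 0.000)
step 1 (dt=0.02): k1=(-0.058, 0.041, 0.017), k2=(-0.059, 0.042, 0.017), k3=(-0.059, 0.042, 0.017), k4=(-0.060, 0.043, 0.018); state += dt/6·(k1+2k2+2k3+k4)
t=0.020: state=(0.973, 0.027, 0.000)
t=0.040: state=(0.972, 0.028, 0.001)
t=0.060: state=(0.970, 0.029, 0.001)
continuing one RK4 step at a time; state shown every 25 steps (Δt=0.5):
t=0.500: state=(0.931, 0.056, 0.013)
t=1.000: state=(0.847, 0.113, 0.040)
t=1.500: state=(0.708, 0.201, 0.091)
t=2.000: state=(0.532, 0.296, 0.172)
t=2.500: state=(0.363, 0.356, 0.281)
t=3.000: state=(0.239, 0.361, 0.399)
t=3.500: state=(0.161, 0.327, 0.513)
t=4.000: state=(0.114, 0.275, 0.612)
t=4.500: state=(0.085, 0.222, 0.693)
t=5.000: state=(0.068, 0.175, 0.758)
t=5.500: state=(0.057, 0.135, 0.808)
t=6.000: state=(0.050, 0.103, 0.847)
t=6.280: state=(0.047, 0.089, 0.864)
compare at T: S=0.047, I=0.089, R=0.864

largest component: R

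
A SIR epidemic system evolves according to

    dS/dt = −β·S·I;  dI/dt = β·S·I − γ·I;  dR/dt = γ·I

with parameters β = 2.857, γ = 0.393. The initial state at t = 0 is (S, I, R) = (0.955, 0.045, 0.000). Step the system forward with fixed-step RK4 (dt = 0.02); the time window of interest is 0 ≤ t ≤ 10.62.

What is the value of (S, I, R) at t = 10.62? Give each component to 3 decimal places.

t=0.000: state=(0.955, 0.045, 0.000)
step 1 (dt=0.02): k1=(-0.123, 0.105, 0.018), k2=(-0.125, 0.107, 0.018), k3=(-0.126, 0.107, 0.018), k4=(-0.128, 0.110, 0.019); state += dt/6·(k1+2k2+2k3+k4)
t=0.020: state=(0.952, 0.047, 0.000)
t=0.040: state=(0.950, 0.049, 0.001)
t=0.060: state=(0.947, 0.052, 0.001)
continuing one RK4 step at a time; state shown every 25 steps (Δt=0.5):
t=0.500: state=(0.848, 0.136, 0.016)
t=1.000: state=(0.618, 0.322, 0.060)
t=1.500: state=(0.335, 0.521, 0.144)
t=2.000: state=(0.149, 0.595, 0.256)
t=2.500: state=(0.064, 0.565, 0.371)
t=3.000: state=(0.030, 0.494, 0.475)
t=3.500: state=(0.016, 0.419, 0.565)
t=4.000: state=(0.009, 0.350, 0.641)
t=4.500: state=(0.006, 0.291, 0.703)
t=5.000: state=(0.004, 0.241, 0.755)
t=5.500: state=(0.003, 0.199, 0.798)
t=6.000: state=(0.002, 0.164, 0.834)
t=6.500: state=(0.002, 0.135, 0.863)
t=7.000: state=(0.002, 0.111, 0.887)
t=7.500: state=(0.001, 0.091, 0.907)
t=8.000: state=(0.001, 0.075, 0.924)
t=8.500: state=(0.001, 0.062, 0.937)
t=9.000: state=(0.001, 0.051, 0.948)
t=9.500: state=(0.001, 0.042, 0.957)
t=10.000: state=(0.001, 0.035, 0.965)
t=10.500: state=(0.001, 0.028, 0.971)
t=10.620: state=(0.001, 0.027, 0.972)

(S, I, R) = (0.001, 0.027, 0.972)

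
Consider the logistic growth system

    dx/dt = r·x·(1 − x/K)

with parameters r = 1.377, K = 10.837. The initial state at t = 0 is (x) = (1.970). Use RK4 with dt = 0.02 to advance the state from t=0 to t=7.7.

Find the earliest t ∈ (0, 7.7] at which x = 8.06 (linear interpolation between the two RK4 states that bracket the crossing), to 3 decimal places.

t = 1.866

t=0.000: state=(1.970)
step 1 (dt=0.02): k1=(2.220), k2=(2.239), k3=(2.239), k4=(2.259); state += dt/6·(k1+2k2+2k3+k4)
t=0.020: state=(2.015)
t=0.040: state=(2.060)
t=0.060: state=(2.107)
continuing one RK4 step at a time; state shown every 25 steps (Δt=0.5):
t=0.500: state=(3.323)
t=1.000: state=(5.074)
t=1.500: state=(6.900)
t=1.860: state=(8.042)
next step: t=1.880: state=(8.099) — x has crossed 8.06
linear interpolation between t=1.860 (8.04215) and t=1.880 (8.09889) → t≈1.866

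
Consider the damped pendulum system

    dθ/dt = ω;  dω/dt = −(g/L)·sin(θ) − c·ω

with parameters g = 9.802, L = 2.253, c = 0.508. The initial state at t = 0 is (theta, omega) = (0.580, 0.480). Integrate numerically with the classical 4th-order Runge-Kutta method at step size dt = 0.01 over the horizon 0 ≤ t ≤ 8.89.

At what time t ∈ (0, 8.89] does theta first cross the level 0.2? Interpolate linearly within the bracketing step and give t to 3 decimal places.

t = 0.834

t=0.000: state=(0.580, 0.480)
step 1 (dt=0.01): k1=(0.480, -2.628), k2=(0.467, -2.630), k3=(0.467, -2.630), k4=(0.454, -2.632); state += dt/6·(k1+2k2+2k3+k4)
t=0.010: state=(0.585, 0.454)
t=0.020: state=(0.589, 0.427)
t=0.030: state=(0.593, 0.401)
continuing one RK4 step at a time; state shown every 50 steps (Δt=0.5):
t=0.500: state=(0.507, -0.698)
t=0.830: state=(0.205, -1.056)
next step: t=0.840: state=(0.194, -1.059) — theta has crossed 0.2
linear interpolation between t=0.830 (0.20453) and t=0.840 (0.19395) → t≈0.834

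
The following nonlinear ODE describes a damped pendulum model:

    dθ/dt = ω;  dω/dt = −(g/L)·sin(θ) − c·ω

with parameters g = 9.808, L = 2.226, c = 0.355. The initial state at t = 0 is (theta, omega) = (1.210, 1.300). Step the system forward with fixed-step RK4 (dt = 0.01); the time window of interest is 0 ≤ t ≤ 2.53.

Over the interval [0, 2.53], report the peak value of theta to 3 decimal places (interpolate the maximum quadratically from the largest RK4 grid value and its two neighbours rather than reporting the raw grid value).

max theta = 1.396

t=0.000: state=(1.210, 1.300)
step 1 (dt=0.01): k1=(1.300, -4.584), k2=(1.277, -4.586), k3=(1.277, -4.586), k4=(1.254, -4.587); state += dt/6·(k1+2k2+2k3+k4)
t=0.010: state=(1.223, 1.254)
t=0.020: state=(1.235, 1.208)
t=0.030: state=(1.247, 1.162)
continuing one RK4 step at a time; state shown every 10 steps (Δt=0.1):
t=0.100: state=(1.317, 0.842)
t=0.200: state=(1.379, 0.390)
t=0.300: state=(1.395, -0.050)
t=0.400: state=(1.369, -0.473)
t=0.500: state=(1.301, -0.878)
t=0.600: state=(1.194, -1.258)
t=0.700: state=(1.051, -1.604)
t=0.800: state=(0.875, -1.904)
t=0.900: state=(0.672, -2.140)
t=1.000: state=(0.450, -2.295)
t=1.100: state=(0.216, -2.356)
t=1.200: state=(-0.018, -2.316)
t=1.300: state=(-0.244, -2.179)
t=1.400: state=(-0.451, -1.954)
t=1.500: state=(-0.632, -1.662)
t=1.600: state=(-0.782, -1.322)
t=1.700: state=(-0.896, -0.953)
t=1.800: state=(-0.972, -0.571)
t=1.900: state=(-1.010, -0.189)
t=2.000: state=(-1.010, 0.185)
t=2.100: state=(-0.974, 0.542)
t=2.200: state=(-0.903, 0.873)
t=2.300: state=(-0.800, 1.168)
t=2.400: state=(-0.670, 1.418)
t=2.500: state=(-0.518, 1.611)
t=2.530: state=(-0.469, 1.657)
largest grid value and its neighbours: theta(0.280)=1.39558, theta(0.290)=1.39574, theta(0.300)=1.39546
parabola through these three points peaks at t≈0.289 with theta≈1.39574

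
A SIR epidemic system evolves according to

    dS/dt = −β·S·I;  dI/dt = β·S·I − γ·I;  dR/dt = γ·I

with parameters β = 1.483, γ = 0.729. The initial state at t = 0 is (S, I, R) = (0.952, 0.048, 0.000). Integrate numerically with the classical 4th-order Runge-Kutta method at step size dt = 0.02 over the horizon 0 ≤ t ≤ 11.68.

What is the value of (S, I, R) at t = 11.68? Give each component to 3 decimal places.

t=0.000: state=(0.952, 0.048, 0.000)
step 1 (dt=0.02): k1=(-0.068, 0.033, 0.035), k2=(-0.068, 0.033, 0.035), k3=(-0.068, 0.033, 0.035), k4=(-0.069, 0.033, 0.035); state += dt/6·(k1+2k2+2k3+k4)
t=0.020: state=(0.951, 0.049, 0.001)
t=0.040: state=(0.949, 0.049, 0.001)
t=0.060: state=(0.948, 0.050, 0.002)
continuing one RK4 step at a time; state shown every 25 steps (Δt=0.5):
t=0.500: state=(0.913, 0.067, 0.021)
t=1.000: state=(0.862, 0.089, 0.049)
t=1.500: state=(0.799, 0.115, 0.086)
t=2.000: state=(0.727, 0.141, 0.133)
t=2.500: state=(0.649, 0.163, 0.188)
t=3.000: state=(0.572, 0.178, 0.251)
t=3.500: state=(0.500, 0.183, 0.317)
t=4.000: state=(0.437, 0.180, 0.383)
t=4.500: state=(0.383, 0.170, 0.447)
t=5.000: state=(0.340, 0.154, 0.506)
t=5.500: state=(0.305, 0.136, 0.559)
t=6.000: state=(0.278, 0.117, 0.605)
t=6.500: state=(0.257, 0.099, 0.644)
t=7.000: state=(0.240, 0.083, 0.677)
t=7.500: state=(0.227, 0.068, 0.705)
t=8.000: state=(0.217, 0.056, 0.727)
t=8.500: state=(0.209, 0.045, 0.746)
t=9.000: state=(0.203, 0.037, 0.761)
t=9.500: state=(0.198, 0.030, 0.773)
t=10.000: state=(0.194, 0.024, 0.782)
t=10.500: state=(0.191, 0.019, 0.790)
t=11.000: state=(0.188, 0.015, 0.796)
t=11.500: state=(0.186, 0.012, 0.801)
t=11.680: state=(0.186, 0.011, 0.803)

(S, I, R) = (0.186, 0.011, 0.803)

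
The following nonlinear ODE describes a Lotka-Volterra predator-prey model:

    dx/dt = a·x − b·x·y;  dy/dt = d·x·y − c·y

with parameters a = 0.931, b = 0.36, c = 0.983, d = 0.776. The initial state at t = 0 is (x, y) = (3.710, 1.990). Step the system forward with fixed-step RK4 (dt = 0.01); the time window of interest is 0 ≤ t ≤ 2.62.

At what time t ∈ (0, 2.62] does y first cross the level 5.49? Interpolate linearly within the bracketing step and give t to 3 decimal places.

t = 0.564

t=0.000: state=(3.710, 1.990)
step 1 (dt=0.01): k1=(0.796, 3.773), k2=(0.772, 3.815), k3=(0.771, 3.815), k4=(0.747, 3.857); state += dt/6·(k1+2k2+2k3+k4)
t=0.010: state=(3.718, 2.028)
t=0.020: state=(3.725, 2.067)
t=0.030: state=(3.732, 2.107)
continuing one RK4 step at a time; state shown every 10 steps (Δt=0.1):
t=0.100: state=(3.763, 2.411)
t=0.200: state=(3.753, 2.927)
t=0.300: state=(3.667, 3.540)
t=0.400: state=(3.500, 4.239)
t=0.500: state=(3.254, 4.996)
t=0.560: state=(3.073, 5.457)
next step: t=0.570: state=(3.041, 5.534) — y has crossed 5.49
linear interpolation between t=0.560 (5.45736) and t=0.570 (5.53372) → t≈0.564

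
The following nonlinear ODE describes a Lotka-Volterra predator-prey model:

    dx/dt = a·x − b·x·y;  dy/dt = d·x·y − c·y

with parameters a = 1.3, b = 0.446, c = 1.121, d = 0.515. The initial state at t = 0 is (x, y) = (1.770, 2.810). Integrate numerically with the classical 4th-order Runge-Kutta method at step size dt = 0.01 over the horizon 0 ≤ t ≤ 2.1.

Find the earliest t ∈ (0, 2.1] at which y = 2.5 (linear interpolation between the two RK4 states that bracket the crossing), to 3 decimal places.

t = 0.652

t=0.000: state=(1.770, 2.810)
step 1 (dt=0.01): k1=(0.083, -0.589), k2=(0.085, -0.587), k3=(0.085, -0.587), k4=(0.087, -0.586); state += dt/6·(k1+2k2+2k3+k4)
t=0.010: state=(1.771, 2.804)
t=0.020: state=(1.772, 2.798)
t=0.030: state=(1.773, 2.792)
continuing one RK4 step at a time; state shown every 10 steps (Δt=0.1):
t=0.100: state=(1.781, 2.752)
t=0.200: state=(1.796, 2.698)
t=0.300: state=(1.815, 2.647)
t=0.400: state=(1.839, 2.599)
t=0.500: state=(1.867, 2.556)
t=0.600: state=(1.899, 2.518)
t=0.650: state=(1.916, 2.501)
next step: t=0.660: state=(1.919, 2.497) — y has crossed 2.5
linear interpolation between t=0.650 (2.50061) and t=0.660 (2.49728) → t≈0.652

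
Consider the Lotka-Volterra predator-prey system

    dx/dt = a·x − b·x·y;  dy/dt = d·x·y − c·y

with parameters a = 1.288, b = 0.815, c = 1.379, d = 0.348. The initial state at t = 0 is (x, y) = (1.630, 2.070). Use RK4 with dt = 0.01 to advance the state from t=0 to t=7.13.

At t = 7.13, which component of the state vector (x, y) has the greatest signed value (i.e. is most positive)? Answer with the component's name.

t=0.000: state=(1.630, 2.070)
step 1 (dt=0.01): k1=(-0.650, -1.680), k2=(-0.638, -1.676), k3=(-0.638, -1.676), k4=(-0.626, -1.671); state += dt/6·(k1+2k2+2k3+k4)
t=0.010: state=(1.624, 2.053)
t=0.020: state=(1.617, 2.037)
t=0.030: state=(1.612, 2.020)
continuing one RK4 step at a time; state shown every 25 steps (Δt=0.25):
t=0.250: state=(1.537, 1.681)
t=0.500: state=(1.557, 1.362)
t=0.750: state=(1.672, 1.109)
t=1.000: state=(1.879, 0.916)
t=1.250: state=(2.184, 0.774)
t=1.500: state=(2.602, 0.675)
t=1.750: state=(3.151, 0.613)
t=2.000: state=(3.849, 0.588)
t=2.250: state=(4.707, 0.604)
t=2.500: state=(5.710, 0.673)
t=2.750: state=(6.778, 0.820)
t=3.000: state=(7.716, 1.094)
t=3.250: state=(8.160, 1.554)
t=3.500: state=(7.693, 2.211)
t=3.750: state=(6.298, 2.893)
t=4.000: state=(4.597, 3.289)
t=4.250: state=(3.232, 3.264)
t=4.500: state=(2.363, 2.939)
t=4.750: state=(1.872, 2.498)
t=5.000: state=(1.625, 2.057)
t=5.250: state=(1.536, 1.671)
t=5.500: state=(1.559, 1.353)
t=5.750: state=(1.677, 1.103)
t=6.000: state=(1.886, 0.912)
t=6.250: state=(2.195, 0.771)
t=6.500: state=(2.616, 0.672)
t=6.750: state=(3.170, 0.612)
t=7.000: state=(3.873, 0.588)
t=7.130: state=(4.302, 0.591)
compare at T: x=4.302, y=0.591

largest component: x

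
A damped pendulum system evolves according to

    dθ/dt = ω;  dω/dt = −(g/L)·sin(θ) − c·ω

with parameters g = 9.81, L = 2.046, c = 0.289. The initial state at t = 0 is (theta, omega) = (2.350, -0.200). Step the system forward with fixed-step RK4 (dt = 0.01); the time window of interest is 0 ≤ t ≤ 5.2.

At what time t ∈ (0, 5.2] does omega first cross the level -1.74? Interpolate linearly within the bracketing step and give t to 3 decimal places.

t = 0.431

t=0.000: state=(2.350, -0.200)
step 1 (dt=0.01): k1=(-0.200, -3.354), k2=(-0.217, -3.352), k3=(-0.217, -3.352), k4=(-0.234, -3.351); state += dt/6·(k1+2k2+2k3+k4)
t=0.010: state=(2.348, -0.234)
t=0.020: state=(2.345, -0.267)
t=0.030: state=(2.342, -0.301)
continuing one RK4 step at a time; state shown every 20 steps (Δt=0.2):
t=0.200: state=(2.243, -0.879)
t=0.400: state=(1.994, -1.617)
t=0.430: state=(1.944, -1.735)
next step: t=0.440: state=(1.927, -1.775) — omega has crossed -1.74
linear interpolation between t=0.430 (-1.73547) and t=0.440 (-1.77519) → t≈0.431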